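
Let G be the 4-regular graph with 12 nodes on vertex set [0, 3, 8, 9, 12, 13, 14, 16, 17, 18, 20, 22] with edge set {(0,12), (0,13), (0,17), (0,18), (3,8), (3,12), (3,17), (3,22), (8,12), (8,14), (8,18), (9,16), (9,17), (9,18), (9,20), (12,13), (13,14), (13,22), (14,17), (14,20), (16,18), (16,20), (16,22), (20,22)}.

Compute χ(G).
Clique number ω(G) = 3 (lower bound: χ ≥ ω).
Suppose a proper 3-coloring c exists. The clique [0, 12, 13] takes 3 distinct colors; by symmetry let c(0) = 1, c(12) = 2, c(13) = 3.
- Vertex 3: neighbors [12] already have colors [2]; try each remaining color.
- Case c(3) = 1:
  - Vertex 8: neighbors [3, 12] already have colors [1, 2] ⇒ c(8) = 3.
  - Vertex 18: neighbors [0, 8] already have colors [1, 3] ⇒ c(18) = 2.
  - Vertex 22: neighbors [3, 13] already have colors [1, 3] ⇒ c(22) = 2.
  - Vertex 9: neighbors [18] already have colors [2]; try each remaining color.
  - Case c(9) = 1:
    - Vertex 20: neighbors [9, 22] already have colors [1, 2] ⇒ c(20) = 3.
    - Vertex 16: neighbors [9, 18, 20] already have colors [1, 2, 3] — all 3 colors blocked. Contradiction.
  - Case c(9) = 3:
    - Vertex 20: neighbors [22, 9] already have colors [2, 3] ⇒ c(20) = 1.
    - Vertex 16: neighbors [20, 18, 9] already have colors [1, 2, 3] — all 3 colors blocked. Contradiction.
- Case c(3) = 3:
  - Vertex 8: neighbors [12, 3] already have colors [2, 3] ⇒ c(8) = 1.
  - Vertex 14: neighbors [8, 13] already have colors [1, 3] ⇒ c(14) = 2.
  - Vertex 17: neighbors [0, 14, 3] already have colors [1, 2, 3] — all 3 colors blocked. Contradiction.
Every case ends in a contradiction, so G has no proper 3-coloring (χ ≥ 4).
The coloring below uses 4 colors, so χ(G) = 4.
A valid 4-coloring: color 1: [12, 14, 18, 22]; color 2: [8, 13, 17, 20]; color 3: [0, 3, 9]; color 4: [16].

χ(G) = 4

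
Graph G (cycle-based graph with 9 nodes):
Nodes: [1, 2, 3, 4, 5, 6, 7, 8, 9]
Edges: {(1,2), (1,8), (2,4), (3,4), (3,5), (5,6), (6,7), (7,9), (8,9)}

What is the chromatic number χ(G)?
Clique number ω(G) = 2 (lower bound: χ ≥ ω).
Odd cycle [9, 7, 6, 5, 3, 4, 2, 1, 8] needs 3 colors (χ ≥ 3).
The coloring below uses 3 colors, so χ(G) = 3.
A valid 3-coloring: color 1: [1, 3, 6, 9]; color 2: [4, 5, 7, 8]; color 3: [2].

χ(G) = 3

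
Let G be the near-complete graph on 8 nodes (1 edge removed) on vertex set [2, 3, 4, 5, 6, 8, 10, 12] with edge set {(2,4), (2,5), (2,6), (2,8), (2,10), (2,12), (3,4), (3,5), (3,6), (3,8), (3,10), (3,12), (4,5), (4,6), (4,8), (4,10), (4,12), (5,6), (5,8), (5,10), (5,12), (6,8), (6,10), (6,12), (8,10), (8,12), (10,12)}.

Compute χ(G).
χ(G) = 7

Clique number ω(G) = 7 (lower bound: χ ≥ ω).
The clique on [2, 4, 5, 6, 8, 10, 12] has size 7, forcing χ ≥ 7, and the coloring below uses 7 colors, so χ(G) = 7.
A valid 7-coloring: color 1: [4]; color 2: [5]; color 3: [10]; color 4: [8]; color 5: [12]; color 6: [6]; color 7: [2, 3].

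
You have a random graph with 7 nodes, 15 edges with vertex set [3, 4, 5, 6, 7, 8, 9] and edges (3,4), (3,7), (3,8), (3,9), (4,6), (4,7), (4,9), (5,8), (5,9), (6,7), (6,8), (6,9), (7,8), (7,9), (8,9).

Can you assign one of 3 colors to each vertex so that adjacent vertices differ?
No, G is not 3-colorable

The clique on vertices [3, 7, 8, 9] has size 4 > 3, so it alone needs 4 colors.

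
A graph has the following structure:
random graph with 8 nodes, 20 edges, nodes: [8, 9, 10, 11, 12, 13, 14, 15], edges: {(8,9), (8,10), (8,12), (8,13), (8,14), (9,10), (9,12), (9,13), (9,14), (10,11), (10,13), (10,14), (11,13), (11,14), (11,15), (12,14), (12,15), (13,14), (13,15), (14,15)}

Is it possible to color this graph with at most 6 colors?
A valid 6-coloring: color 1: [14]; color 2: [12, 13]; color 3: [8, 11]; color 4: [9, 15]; color 5: [10].
(χ(G) = 5 ≤ 6.)

Yes, G is 6-colorable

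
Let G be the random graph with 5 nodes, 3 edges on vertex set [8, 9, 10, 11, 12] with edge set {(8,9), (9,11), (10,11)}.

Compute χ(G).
χ(G) = 2

Clique number ω(G) = 2 (lower bound: χ ≥ ω).
The graph is bipartite (no odd cycle), so 2 colors suffice: χ(G) = 2.
A valid 2-coloring: color 1: [8, 11, 12]; color 2: [9, 10].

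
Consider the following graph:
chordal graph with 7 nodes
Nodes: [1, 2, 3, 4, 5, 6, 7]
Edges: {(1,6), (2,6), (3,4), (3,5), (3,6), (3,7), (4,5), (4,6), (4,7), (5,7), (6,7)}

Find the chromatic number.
Clique number ω(G) = 4 (lower bound: χ ≥ ω).
The clique on [3, 4, 5, 7] has size 4, forcing χ ≥ 4, and the coloring below uses 4 colors, so χ(G) = 4.
A valid 4-coloring: color 1: [5, 6]; color 2: [1, 2, 3]; color 3: [7]; color 4: [4].

χ(G) = 4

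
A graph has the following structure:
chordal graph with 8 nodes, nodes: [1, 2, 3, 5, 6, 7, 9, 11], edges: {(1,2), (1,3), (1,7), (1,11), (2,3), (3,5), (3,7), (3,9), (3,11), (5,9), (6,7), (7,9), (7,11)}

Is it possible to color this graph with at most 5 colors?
A valid 5-coloring: color 1: [3, 6]; color 2: [2, 5, 7]; color 3: [1, 9]; color 4: [11].
(χ(G) = 4 ≤ 5.)

Yes, G is 5-colorable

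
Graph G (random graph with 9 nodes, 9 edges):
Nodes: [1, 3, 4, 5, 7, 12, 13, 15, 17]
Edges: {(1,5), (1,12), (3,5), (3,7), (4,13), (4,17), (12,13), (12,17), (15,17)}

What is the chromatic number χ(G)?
χ(G) = 2

Clique number ω(G) = 2 (lower bound: χ ≥ ω).
The graph is bipartite (no odd cycle), so 2 colors suffice: χ(G) = 2.
A valid 2-coloring: color 1: [4, 5, 7, 12, 15]; color 2: [1, 3, 13, 17].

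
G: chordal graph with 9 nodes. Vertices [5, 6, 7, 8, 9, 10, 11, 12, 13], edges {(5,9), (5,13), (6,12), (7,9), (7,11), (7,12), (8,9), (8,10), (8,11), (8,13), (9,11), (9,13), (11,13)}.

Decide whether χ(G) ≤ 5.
Yes, G is 5-colorable

A valid 5-coloring: color 1: [9, 10, 12]; color 2: [5, 6, 11]; color 3: [7, 13]; color 4: [8].
(χ(G) = 4 ≤ 5.)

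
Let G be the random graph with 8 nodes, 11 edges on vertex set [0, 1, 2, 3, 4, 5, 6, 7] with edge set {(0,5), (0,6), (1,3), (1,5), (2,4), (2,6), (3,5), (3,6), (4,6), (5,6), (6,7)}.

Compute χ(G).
Clique number ω(G) = 3 (lower bound: χ ≥ ω).
The clique on [1, 3, 5] has size 3, forcing χ ≥ 3, and the coloring below uses 3 colors, so χ(G) = 3.
A valid 3-coloring: color 1: [1, 6]; color 2: [2, 5, 7]; color 3: [0, 3, 4].

χ(G) = 3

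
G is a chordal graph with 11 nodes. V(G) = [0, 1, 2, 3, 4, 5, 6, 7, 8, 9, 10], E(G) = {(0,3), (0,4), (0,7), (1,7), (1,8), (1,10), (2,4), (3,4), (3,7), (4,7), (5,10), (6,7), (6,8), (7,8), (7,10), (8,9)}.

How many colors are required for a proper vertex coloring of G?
χ(G) = 4

Clique number ω(G) = 4 (lower bound: χ ≥ ω).
The clique on [0, 3, 4, 7] has size 4, forcing χ ≥ 4, and the coloring below uses 4 colors, so χ(G) = 4.
A valid 4-coloring: color 1: [2, 5, 7, 9]; color 2: [4, 8, 10]; color 3: [0, 1, 6]; color 4: [3].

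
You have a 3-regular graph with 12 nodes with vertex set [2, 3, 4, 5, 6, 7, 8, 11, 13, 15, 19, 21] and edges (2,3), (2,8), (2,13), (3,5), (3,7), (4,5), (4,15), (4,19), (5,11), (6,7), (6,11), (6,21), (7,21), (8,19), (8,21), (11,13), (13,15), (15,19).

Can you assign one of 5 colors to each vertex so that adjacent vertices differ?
A valid 5-coloring: color 1: [5, 13, 19, 21]; color 2: [3, 8, 11, 15]; color 3: [2, 4, 7]; color 4: [6].
(χ(G) = 3 ≤ 5.)

Yes, G is 5-colorable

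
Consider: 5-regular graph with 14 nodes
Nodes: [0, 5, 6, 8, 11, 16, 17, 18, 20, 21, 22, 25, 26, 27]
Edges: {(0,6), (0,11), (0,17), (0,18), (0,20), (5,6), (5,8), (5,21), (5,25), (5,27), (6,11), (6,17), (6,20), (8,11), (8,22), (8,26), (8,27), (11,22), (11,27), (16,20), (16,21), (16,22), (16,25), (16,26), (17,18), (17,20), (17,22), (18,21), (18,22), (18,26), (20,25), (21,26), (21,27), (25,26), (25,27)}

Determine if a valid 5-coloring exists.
A valid 5-coloring: color 1: [0, 22, 26, 27]; color 2: [5, 11, 16, 17]; color 3: [8, 18, 20]; color 4: [6, 21, 25].
(χ(G) = 4 ≤ 5.)

Yes, G is 5-colorable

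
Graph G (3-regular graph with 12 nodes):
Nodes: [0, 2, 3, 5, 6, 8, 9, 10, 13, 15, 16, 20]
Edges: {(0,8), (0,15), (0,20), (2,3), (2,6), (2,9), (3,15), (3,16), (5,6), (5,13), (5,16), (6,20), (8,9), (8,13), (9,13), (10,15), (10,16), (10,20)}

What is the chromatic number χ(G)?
Clique number ω(G) = 3 (lower bound: χ ≥ ω).
The clique on [8, 9, 13] has size 3, forcing χ ≥ 3, and the coloring below uses 3 colors, so χ(G) = 3.
A valid 3-coloring: color 1: [0, 3, 5, 9, 10]; color 2: [6, 13, 15, 16]; color 3: [2, 8, 20].

χ(G) = 3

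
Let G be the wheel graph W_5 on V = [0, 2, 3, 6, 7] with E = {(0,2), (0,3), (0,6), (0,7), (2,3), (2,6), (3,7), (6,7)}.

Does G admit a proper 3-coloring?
Yes, G is 3-colorable

A valid 3-coloring: color 1: [0]; color 2: [2, 7]; color 3: [3, 6].
(χ(G) = 3 ≤ 3.)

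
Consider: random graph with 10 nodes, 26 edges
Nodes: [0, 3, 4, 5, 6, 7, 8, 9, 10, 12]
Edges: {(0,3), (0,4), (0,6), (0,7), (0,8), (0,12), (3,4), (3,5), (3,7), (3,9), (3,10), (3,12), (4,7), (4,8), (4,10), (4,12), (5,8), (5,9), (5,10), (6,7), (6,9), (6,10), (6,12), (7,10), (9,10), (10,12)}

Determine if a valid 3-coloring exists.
No, G is not 3-colorable

The clique on vertices [0, 3, 4, 12] has size 4 > 3, so it alone needs 4 colors.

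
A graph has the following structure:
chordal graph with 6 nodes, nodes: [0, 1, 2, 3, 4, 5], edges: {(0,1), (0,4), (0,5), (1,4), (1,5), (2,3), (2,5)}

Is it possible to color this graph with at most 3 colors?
A valid 3-coloring: color 1: [0, 2]; color 2: [3, 4, 5]; color 3: [1].
(χ(G) = 3 ≤ 3.)

Yes, G is 3-colorable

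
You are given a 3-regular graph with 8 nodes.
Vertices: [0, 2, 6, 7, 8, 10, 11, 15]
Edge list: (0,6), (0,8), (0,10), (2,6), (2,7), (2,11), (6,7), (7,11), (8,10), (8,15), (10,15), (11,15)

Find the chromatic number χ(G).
χ(G) = 3

Clique number ω(G) = 3 (lower bound: χ ≥ ω).
The clique on [0, 8, 10] has size 3, forcing χ ≥ 3, and the coloring below uses 3 colors, so χ(G) = 3.
A valid 3-coloring: color 1: [0, 7, 15]; color 2: [6, 8, 11]; color 3: [2, 10].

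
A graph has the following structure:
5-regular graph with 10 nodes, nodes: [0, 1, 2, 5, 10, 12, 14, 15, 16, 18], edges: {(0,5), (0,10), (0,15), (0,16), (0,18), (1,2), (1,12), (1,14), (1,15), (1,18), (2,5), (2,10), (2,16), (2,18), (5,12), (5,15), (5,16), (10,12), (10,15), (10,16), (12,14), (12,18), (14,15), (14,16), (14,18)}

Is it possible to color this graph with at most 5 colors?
A valid 5-coloring: color 1: [0, 1]; color 2: [2, 12, 15]; color 3: [5, 10, 14]; color 4: [16, 18].
(χ(G) = 4 ≤ 5.)

Yes, G is 5-colorable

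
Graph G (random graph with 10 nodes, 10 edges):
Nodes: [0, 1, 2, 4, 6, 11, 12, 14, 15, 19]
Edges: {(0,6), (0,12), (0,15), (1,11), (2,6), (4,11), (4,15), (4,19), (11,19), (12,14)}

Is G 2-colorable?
No, G is not 2-colorable

The clique on vertices [4, 11, 19] has size 3 > 2, so it alone needs 3 colors.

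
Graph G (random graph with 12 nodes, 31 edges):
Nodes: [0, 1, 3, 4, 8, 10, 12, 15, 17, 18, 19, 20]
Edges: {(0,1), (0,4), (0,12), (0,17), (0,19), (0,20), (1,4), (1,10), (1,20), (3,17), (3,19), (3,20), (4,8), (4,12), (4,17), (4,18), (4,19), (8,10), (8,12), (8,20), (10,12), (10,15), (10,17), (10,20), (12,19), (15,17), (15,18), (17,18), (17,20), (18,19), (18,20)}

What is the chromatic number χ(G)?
χ(G) = 4

Clique number ω(G) = 4 (lower bound: χ ≥ ω).
The clique on [0, 4, 12, 19] has size 4, forcing χ ≥ 4, and the coloring below uses 4 colors, so χ(G) = 4.
A valid 4-coloring: color 1: [4, 15, 20]; color 2: [1, 8, 17, 19]; color 3: [0, 3, 10, 18]; color 4: [12].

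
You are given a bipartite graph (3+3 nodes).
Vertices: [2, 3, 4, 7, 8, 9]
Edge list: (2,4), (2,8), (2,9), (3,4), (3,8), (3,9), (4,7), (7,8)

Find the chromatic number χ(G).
Clique number ω(G) = 2 (lower bound: χ ≥ ω).
The graph is bipartite (no odd cycle), so 2 colors suffice: χ(G) = 2.
A valid 2-coloring: color 1: [4, 8, 9]; color 2: [2, 3, 7].

χ(G) = 2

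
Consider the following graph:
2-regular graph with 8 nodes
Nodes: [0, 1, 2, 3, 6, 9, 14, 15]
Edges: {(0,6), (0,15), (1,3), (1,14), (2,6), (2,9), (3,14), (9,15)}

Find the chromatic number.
Clique number ω(G) = 3 (lower bound: χ ≥ ω).
The clique on [1, 3, 14] has size 3, forcing χ ≥ 3, and the coloring below uses 3 colors, so χ(G) = 3.
A valid 3-coloring: color 1: [0, 3, 9]; color 2: [2, 14, 15]; color 3: [1, 6].

χ(G) = 3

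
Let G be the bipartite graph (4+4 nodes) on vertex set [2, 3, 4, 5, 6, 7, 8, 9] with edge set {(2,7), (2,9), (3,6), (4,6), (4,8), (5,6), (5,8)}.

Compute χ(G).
Clique number ω(G) = 2 (lower bound: χ ≥ ω).
The graph is bipartite (no odd cycle), so 2 colors suffice: χ(G) = 2.
A valid 2-coloring: color 1: [2, 6, 8]; color 2: [3, 4, 5, 7, 9].

χ(G) = 2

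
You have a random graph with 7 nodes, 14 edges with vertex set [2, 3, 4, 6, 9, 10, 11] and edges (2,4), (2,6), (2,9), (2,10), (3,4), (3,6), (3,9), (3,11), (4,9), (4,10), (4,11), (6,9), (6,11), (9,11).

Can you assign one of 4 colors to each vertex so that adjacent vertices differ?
Yes, G is 4-colorable

A valid 4-coloring: color 1: [4, 6]; color 2: [9, 10]; color 3: [2, 3]; color 4: [11].
(χ(G) = 4 ≤ 4.)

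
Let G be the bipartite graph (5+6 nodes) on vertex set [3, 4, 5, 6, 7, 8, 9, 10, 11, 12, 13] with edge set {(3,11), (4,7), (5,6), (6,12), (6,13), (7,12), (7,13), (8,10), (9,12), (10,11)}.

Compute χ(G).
χ(G) = 2

Clique number ω(G) = 2 (lower bound: χ ≥ ω).
The graph is bipartite (no odd cycle), so 2 colors suffice: χ(G) = 2.
A valid 2-coloring: color 1: [6, 7, 8, 9, 11]; color 2: [3, 4, 5, 10, 12, 13].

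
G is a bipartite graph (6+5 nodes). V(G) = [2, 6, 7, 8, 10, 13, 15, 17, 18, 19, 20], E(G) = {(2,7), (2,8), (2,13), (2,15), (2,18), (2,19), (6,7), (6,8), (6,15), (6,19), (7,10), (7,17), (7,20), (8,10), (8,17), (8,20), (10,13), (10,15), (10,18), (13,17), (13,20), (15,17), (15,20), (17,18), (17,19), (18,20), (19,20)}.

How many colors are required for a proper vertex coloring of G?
Clique number ω(G) = 2 (lower bound: χ ≥ ω).
The graph is bipartite (no odd cycle), so 2 colors suffice: χ(G) = 2.
A valid 2-coloring: color 1: [2, 6, 10, 17, 20]; color 2: [7, 8, 13, 15, 18, 19].

χ(G) = 2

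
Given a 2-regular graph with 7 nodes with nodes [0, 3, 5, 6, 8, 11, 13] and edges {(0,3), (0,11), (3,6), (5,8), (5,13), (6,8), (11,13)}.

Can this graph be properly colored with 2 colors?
Odd cycle [6, 8, 5, 13, 11, 0, 3] needs 3 colors (χ ≥ 3).
Hence χ(G) ≥ 3 > 2, so no proper 2-coloring exists.

No, G is not 2-colorable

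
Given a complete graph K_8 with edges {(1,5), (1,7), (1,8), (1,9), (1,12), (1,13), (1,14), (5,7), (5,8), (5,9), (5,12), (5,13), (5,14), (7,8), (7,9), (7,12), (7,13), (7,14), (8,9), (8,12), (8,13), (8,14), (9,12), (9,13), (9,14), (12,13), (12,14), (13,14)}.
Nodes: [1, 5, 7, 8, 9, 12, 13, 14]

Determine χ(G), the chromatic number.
Clique number ω(G) = 8 (lower bound: χ ≥ ω).
The clique on [1, 5, 7, 8, 9, 12, 13, 14] has size 8, forcing χ ≥ 8, and the coloring below uses 8 colors, so χ(G) = 8.
A valid 8-coloring: color 1: [12]; color 2: [8]; color 3: [9]; color 4: [7]; color 5: [13]; color 6: [1]; color 7: [14]; color 8: [5].

χ(G) = 8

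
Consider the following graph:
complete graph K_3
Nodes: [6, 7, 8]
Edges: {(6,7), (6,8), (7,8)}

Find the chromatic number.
Clique number ω(G) = 3 (lower bound: χ ≥ ω).
The clique on [6, 7, 8] has size 3, forcing χ ≥ 3, and the coloring below uses 3 colors, so χ(G) = 3.
A valid 3-coloring: color 1: [6]; color 2: [7]; color 3: [8].

χ(G) = 3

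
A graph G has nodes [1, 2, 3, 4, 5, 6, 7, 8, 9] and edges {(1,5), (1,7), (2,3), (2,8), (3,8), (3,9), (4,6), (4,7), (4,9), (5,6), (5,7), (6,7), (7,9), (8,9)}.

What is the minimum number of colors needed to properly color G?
Clique number ω(G) = 3 (lower bound: χ ≥ ω).
The clique on [3, 8, 9] has size 3, forcing χ ≥ 3, and the coloring below uses 3 colors, so χ(G) = 3.
A valid 3-coloring: color 1: [7, 8]; color 2: [1, 2, 6, 9]; color 3: [3, 4, 5].

χ(G) = 3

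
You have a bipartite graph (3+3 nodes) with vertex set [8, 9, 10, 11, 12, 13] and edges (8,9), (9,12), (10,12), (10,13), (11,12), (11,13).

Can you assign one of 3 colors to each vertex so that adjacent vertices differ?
A valid 3-coloring: color 1: [8, 12, 13]; color 2: [9, 10, 11].
(χ(G) = 2 ≤ 3.)

Yes, G is 3-colorable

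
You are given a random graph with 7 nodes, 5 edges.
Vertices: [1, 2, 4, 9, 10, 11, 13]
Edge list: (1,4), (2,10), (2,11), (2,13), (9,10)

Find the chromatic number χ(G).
χ(G) = 2

Clique number ω(G) = 2 (lower bound: χ ≥ ω).
The graph is bipartite (no odd cycle), so 2 colors suffice: χ(G) = 2.
A valid 2-coloring: color 1: [2, 4, 9]; color 2: [1, 10, 11, 13].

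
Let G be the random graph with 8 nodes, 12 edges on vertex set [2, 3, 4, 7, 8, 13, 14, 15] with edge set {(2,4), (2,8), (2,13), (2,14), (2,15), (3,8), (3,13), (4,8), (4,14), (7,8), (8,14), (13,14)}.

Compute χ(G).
Clique number ω(G) = 4 (lower bound: χ ≥ ω).
The clique on [2, 4, 8, 14] has size 4, forcing χ ≥ 4, and the coloring below uses 4 colors, so χ(G) = 4.
A valid 4-coloring: color 1: [8, 13, 15]; color 2: [2, 3, 7]; color 3: [14]; color 4: [4].

χ(G) = 4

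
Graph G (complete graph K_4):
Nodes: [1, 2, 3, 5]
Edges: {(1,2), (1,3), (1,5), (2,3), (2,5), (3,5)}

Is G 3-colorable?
No, G is not 3-colorable

The clique on vertices [1, 2, 3, 5] has size 4 > 3, so it alone needs 4 colors.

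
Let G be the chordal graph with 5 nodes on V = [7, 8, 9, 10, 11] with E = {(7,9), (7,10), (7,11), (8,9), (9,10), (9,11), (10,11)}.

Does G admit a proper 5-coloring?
A valid 5-coloring: color 1: [9]; color 2: [7, 8]; color 3: [11]; color 4: [10].
(χ(G) = 4 ≤ 5.)

Yes, G is 5-colorable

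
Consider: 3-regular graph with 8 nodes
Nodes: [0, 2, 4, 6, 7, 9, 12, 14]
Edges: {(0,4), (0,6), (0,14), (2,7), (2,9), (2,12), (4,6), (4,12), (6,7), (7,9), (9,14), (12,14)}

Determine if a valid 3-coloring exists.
Yes, G is 3-colorable

A valid 3-coloring: color 1: [4, 7, 14]; color 2: [0, 2]; color 3: [6, 9, 12].
(χ(G) = 3 ≤ 3.)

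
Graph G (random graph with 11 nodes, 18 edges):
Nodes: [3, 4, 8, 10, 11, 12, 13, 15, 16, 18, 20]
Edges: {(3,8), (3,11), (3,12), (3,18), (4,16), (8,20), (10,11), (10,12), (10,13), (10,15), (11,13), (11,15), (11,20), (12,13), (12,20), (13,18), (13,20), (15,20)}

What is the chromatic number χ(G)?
Clique number ω(G) = 3 (lower bound: χ ≥ ω).
The clique on [10, 11, 13] has size 3, forcing χ ≥ 3, and the coloring below uses 3 colors, so χ(G) = 3.
A valid 3-coloring: color 1: [3, 13, 15, 16]; color 2: [4, 8, 11, 12, 18]; color 3: [10, 20].

χ(G) = 3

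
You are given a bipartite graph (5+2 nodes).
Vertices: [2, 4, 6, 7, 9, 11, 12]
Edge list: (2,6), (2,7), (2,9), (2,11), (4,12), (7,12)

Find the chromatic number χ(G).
Clique number ω(G) = 2 (lower bound: χ ≥ ω).
The graph is bipartite (no odd cycle), so 2 colors suffice: χ(G) = 2.
A valid 2-coloring: color 1: [2, 12]; color 2: [4, 6, 7, 9, 11].

χ(G) = 2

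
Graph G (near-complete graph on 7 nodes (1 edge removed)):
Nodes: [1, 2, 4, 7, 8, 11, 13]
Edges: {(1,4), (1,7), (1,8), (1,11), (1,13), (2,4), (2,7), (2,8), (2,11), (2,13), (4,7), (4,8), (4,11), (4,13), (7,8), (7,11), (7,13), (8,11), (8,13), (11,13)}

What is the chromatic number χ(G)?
χ(G) = 6

Clique number ω(G) = 6 (lower bound: χ ≥ ω).
The clique on [1, 4, 7, 8, 11, 13] has size 6, forcing χ ≥ 6, and the coloring below uses 6 colors, so χ(G) = 6.
A valid 6-coloring: color 1: [8]; color 2: [13]; color 3: [4]; color 4: [11]; color 5: [7]; color 6: [1, 2].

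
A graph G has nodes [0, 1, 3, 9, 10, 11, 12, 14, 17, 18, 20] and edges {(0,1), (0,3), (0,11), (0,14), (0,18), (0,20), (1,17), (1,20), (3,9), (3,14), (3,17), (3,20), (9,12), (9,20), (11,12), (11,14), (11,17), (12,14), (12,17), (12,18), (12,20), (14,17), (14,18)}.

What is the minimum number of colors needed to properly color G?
Clique number ω(G) = 4 (lower bound: χ ≥ ω).
The clique on [11, 12, 14, 17] has size 4, forcing χ ≥ 4, and the coloring below uses 4 colors, so χ(G) = 4.
A valid 4-coloring: color 1: [0, 9, 10, 17]; color 2: [14, 20]; color 3: [1, 3, 12]; color 4: [11, 18].

χ(G) = 4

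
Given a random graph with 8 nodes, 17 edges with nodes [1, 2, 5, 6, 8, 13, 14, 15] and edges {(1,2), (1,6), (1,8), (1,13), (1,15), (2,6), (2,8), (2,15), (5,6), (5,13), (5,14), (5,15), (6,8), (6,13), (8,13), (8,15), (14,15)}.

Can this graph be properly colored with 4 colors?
A valid 4-coloring: color 1: [1, 5]; color 2: [6, 15]; color 3: [8, 14]; color 4: [2, 13].
(χ(G) = 4 ≤ 4.)

Yes, G is 4-colorable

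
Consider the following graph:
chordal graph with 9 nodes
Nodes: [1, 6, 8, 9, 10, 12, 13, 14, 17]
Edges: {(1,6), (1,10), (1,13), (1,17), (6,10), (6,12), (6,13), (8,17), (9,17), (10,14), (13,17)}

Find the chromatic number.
χ(G) = 3

Clique number ω(G) = 3 (lower bound: χ ≥ ω).
The clique on [1, 6, 10] has size 3, forcing χ ≥ 3, and the coloring below uses 3 colors, so χ(G) = 3.
A valid 3-coloring: color 1: [1, 8, 9, 12, 14]; color 2: [6, 17]; color 3: [10, 13].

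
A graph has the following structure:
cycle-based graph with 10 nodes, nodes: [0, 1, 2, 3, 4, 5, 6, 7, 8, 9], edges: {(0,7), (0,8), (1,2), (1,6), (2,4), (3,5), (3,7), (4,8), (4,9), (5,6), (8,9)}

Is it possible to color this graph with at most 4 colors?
Yes, G is 4-colorable

A valid 4-coloring: color 1: [1, 5, 7, 8]; color 2: [0, 3, 4, 6]; color 3: [2, 9].
(χ(G) = 3 ≤ 4.)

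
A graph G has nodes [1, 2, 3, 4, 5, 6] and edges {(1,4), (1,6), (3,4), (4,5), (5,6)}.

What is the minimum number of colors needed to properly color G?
χ(G) = 2

Clique number ω(G) = 2 (lower bound: χ ≥ ω).
The graph is bipartite (no odd cycle), so 2 colors suffice: χ(G) = 2.
A valid 2-coloring: color 1: [2, 4, 6]; color 2: [1, 3, 5].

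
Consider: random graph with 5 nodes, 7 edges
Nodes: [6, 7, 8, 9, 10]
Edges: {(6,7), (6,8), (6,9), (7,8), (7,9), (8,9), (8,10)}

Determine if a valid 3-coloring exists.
The clique on vertices [6, 7, 8, 9] has size 4 > 3, so it alone needs 4 colors.

No, G is not 3-colorable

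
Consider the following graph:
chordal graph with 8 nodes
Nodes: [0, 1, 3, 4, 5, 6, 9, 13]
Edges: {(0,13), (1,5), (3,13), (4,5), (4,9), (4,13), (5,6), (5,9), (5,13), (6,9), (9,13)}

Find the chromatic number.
χ(G) = 4

Clique number ω(G) = 4 (lower bound: χ ≥ ω).
The clique on [4, 5, 9, 13] has size 4, forcing χ ≥ 4, and the coloring below uses 4 colors, so χ(G) = 4.
A valid 4-coloring: color 1: [0, 3, 5]; color 2: [1, 6, 13]; color 3: [9]; color 4: [4].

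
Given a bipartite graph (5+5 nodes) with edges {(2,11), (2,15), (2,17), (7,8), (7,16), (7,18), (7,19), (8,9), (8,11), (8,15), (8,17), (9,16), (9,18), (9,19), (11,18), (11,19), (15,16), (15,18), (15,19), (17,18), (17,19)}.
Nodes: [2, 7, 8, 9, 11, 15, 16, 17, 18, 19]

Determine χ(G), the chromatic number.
Clique number ω(G) = 2 (lower bound: χ ≥ ω).
The graph is bipartite (no odd cycle), so 2 colors suffice: χ(G) = 2.
A valid 2-coloring: color 1: [2, 8, 16, 18, 19]; color 2: [7, 9, 11, 15, 17].

χ(G) = 2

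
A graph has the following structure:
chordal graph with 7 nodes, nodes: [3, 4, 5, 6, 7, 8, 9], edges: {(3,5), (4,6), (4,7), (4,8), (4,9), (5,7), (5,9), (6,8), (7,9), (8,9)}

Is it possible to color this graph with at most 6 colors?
Yes, G is 6-colorable

A valid 6-coloring: color 1: [3, 6, 9]; color 2: [4, 5]; color 3: [7, 8].
(χ(G) = 3 ≤ 6.)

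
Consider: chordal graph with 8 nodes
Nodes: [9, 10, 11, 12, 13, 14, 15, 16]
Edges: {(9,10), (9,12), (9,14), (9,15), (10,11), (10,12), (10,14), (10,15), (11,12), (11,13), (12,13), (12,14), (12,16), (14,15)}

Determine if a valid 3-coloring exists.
No, G is not 3-colorable

The clique on vertices [9, 10, 12, 14] has size 4 > 3, so it alone needs 4 colors.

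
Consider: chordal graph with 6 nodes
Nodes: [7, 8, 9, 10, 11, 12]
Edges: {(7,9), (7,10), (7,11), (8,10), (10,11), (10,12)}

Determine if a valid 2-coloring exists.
The clique on vertices [7, 10, 11] has size 3 > 2, so it alone needs 3 colors.

No, G is not 2-colorable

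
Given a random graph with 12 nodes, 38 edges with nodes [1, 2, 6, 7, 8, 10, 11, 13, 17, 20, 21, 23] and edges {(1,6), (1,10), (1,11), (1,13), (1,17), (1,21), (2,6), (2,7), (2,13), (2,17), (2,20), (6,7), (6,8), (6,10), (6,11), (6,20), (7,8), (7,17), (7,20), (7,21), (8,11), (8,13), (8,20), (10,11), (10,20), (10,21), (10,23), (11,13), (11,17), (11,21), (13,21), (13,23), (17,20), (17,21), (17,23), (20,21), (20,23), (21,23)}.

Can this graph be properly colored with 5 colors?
A valid 5-coloring: color 1: [2, 8, 21]; color 2: [11, 20]; color 3: [6, 13, 17]; color 4: [7, 10]; color 5: [1, 23].
(χ(G) = 5 ≤ 5.)

Yes, G is 5-colorable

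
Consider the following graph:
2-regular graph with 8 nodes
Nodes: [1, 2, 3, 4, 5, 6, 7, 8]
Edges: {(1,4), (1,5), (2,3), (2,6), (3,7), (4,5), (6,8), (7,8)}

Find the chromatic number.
χ(G) = 3

Clique number ω(G) = 3 (lower bound: χ ≥ ω).
The clique on [1, 4, 5] has size 3, forcing χ ≥ 3, and the coloring below uses 3 colors, so χ(G) = 3.
A valid 3-coloring: color 1: [3, 4, 6]; color 2: [1, 2, 8]; color 3: [5, 7].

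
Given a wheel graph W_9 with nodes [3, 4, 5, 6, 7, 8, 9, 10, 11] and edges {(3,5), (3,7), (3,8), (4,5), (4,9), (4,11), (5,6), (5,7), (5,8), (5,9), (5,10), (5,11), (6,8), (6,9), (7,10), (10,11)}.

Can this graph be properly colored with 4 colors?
Yes, G is 4-colorable

A valid 4-coloring: color 1: [5]; color 2: [7, 8, 9, 11]; color 3: [3, 4, 6, 10].
(χ(G) = 3 ≤ 4.)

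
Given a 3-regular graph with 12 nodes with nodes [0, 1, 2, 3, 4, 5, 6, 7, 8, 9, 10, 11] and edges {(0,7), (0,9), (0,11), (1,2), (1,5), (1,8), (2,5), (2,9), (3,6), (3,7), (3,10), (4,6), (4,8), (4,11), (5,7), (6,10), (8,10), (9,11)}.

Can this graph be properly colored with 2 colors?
No, G is not 2-colorable

The clique on vertices [0, 9, 11] has size 3 > 2, so it alone needs 3 colors.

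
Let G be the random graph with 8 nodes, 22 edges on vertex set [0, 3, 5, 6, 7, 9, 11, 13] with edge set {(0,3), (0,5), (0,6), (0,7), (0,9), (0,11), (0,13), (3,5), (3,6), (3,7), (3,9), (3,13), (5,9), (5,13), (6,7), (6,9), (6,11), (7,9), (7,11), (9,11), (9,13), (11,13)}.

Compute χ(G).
χ(G) = 5

Clique number ω(G) = 5 (lower bound: χ ≥ ω).
The clique on [0, 6, 7, 9, 11] has size 5, forcing χ ≥ 5, and the coloring below uses 5 colors, so χ(G) = 5.
A valid 5-coloring: color 1: [9]; color 2: [0]; color 3: [3, 11]; color 4: [6, 13]; color 5: [5, 7].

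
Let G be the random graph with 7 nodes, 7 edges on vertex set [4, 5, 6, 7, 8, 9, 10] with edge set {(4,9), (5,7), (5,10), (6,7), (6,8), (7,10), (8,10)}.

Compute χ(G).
χ(G) = 3

Clique number ω(G) = 3 (lower bound: χ ≥ ω).
The clique on [5, 7, 10] has size 3, forcing χ ≥ 3, and the coloring below uses 3 colors, so χ(G) = 3.
A valid 3-coloring: color 1: [4, 6, 10]; color 2: [7, 8, 9]; color 3: [5].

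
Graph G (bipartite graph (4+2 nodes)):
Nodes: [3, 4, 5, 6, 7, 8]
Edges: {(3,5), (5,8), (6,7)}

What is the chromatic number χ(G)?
χ(G) = 2

Clique number ω(G) = 2 (lower bound: χ ≥ ω).
The graph is bipartite (no odd cycle), so 2 colors suffice: χ(G) = 2.
A valid 2-coloring: color 1: [4, 5, 7]; color 2: [3, 6, 8].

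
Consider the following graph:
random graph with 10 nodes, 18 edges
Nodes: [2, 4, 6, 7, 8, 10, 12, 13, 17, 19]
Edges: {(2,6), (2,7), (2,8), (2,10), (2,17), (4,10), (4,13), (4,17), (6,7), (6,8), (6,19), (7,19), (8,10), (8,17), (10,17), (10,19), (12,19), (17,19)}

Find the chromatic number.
Clique number ω(G) = 4 (lower bound: χ ≥ ω).
The clique on [2, 8, 10, 17] has size 4, forcing χ ≥ 4, and the coloring below uses 4 colors, so χ(G) = 4.
A valid 4-coloring: color 1: [2, 4, 19]; color 2: [6, 12, 13, 17]; color 3: [7, 10]; color 4: [8].

χ(G) = 4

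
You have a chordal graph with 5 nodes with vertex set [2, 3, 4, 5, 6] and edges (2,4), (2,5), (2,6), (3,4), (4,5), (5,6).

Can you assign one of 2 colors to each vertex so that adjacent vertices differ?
The clique on vertices [2, 4, 5] has size 3 > 2, so it alone needs 3 colors.

No, G is not 2-colorable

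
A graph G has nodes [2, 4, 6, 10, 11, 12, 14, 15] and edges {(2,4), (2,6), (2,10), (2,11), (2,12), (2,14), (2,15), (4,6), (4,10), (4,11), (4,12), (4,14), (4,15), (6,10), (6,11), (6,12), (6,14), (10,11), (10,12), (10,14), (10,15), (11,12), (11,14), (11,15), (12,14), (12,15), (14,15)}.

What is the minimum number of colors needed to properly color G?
Clique number ω(G) = 7 (lower bound: χ ≥ ω).
The clique on [2, 4, 6, 10, 11, 12, 14] has size 7, forcing χ ≥ 7, and the coloring below uses 7 colors, so χ(G) = 7.
A valid 7-coloring: color 1: [11]; color 2: [14]; color 3: [12]; color 4: [4]; color 5: [2]; color 6: [10]; color 7: [6, 15].

χ(G) = 7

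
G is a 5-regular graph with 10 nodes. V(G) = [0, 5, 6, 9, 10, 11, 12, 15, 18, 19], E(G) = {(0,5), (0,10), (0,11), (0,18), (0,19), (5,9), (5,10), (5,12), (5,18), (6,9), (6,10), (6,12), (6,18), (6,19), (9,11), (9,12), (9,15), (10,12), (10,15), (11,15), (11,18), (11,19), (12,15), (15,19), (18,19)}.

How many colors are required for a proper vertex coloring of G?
Clique number ω(G) = 4 (lower bound: χ ≥ ω).
The clique on [0, 11, 18, 19] has size 4, forcing χ ≥ 4, and the coloring below uses 4 colors, so χ(G) = 4.
A valid 4-coloring: color 1: [9, 10, 19]; color 2: [0, 12]; color 3: [5, 6, 11]; color 4: [15, 18].

χ(G) = 4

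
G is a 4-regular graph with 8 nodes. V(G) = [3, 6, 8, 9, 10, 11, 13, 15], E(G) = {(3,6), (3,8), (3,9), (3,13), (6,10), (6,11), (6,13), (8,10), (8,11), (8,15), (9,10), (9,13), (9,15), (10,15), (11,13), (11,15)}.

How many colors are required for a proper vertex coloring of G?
χ(G) = 3

Clique number ω(G) = 3 (lower bound: χ ≥ ω).
The clique on [8, 11, 15] has size 3, forcing χ ≥ 3, and the coloring below uses 3 colors, so χ(G) = 3.
A valid 3-coloring: color 1: [3, 10, 11]; color 2: [6, 8, 9]; color 3: [13, 15].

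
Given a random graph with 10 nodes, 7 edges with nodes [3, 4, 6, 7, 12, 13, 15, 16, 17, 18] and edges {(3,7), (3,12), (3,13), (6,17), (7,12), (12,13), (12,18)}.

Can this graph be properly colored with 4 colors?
Yes, G is 4-colorable

A valid 4-coloring: color 1: [4, 6, 12, 15, 16]; color 2: [3, 17, 18]; color 3: [7, 13].
(χ(G) = 3 ≤ 4.)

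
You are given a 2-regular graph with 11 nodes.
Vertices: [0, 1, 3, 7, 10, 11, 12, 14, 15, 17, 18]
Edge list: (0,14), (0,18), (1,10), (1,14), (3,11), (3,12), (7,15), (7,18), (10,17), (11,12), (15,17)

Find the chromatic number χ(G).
Clique number ω(G) = 3 (lower bound: χ ≥ ω).
The clique on [3, 11, 12] has size 3, forcing χ ≥ 3, and the coloring below uses 3 colors, so χ(G) = 3.
A valid 3-coloring: color 1: [0, 1, 7, 11, 17]; color 2: [10, 12, 14, 15, 18]; color 3: [3].

χ(G) = 3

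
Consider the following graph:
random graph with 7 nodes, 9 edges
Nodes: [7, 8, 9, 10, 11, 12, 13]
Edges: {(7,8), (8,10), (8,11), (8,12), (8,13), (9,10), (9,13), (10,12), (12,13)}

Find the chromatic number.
χ(G) = 3

Clique number ω(G) = 3 (lower bound: χ ≥ ω).
The clique on [8, 10, 12] has size 3, forcing χ ≥ 3, and the coloring below uses 3 colors, so χ(G) = 3.
A valid 3-coloring: color 1: [8, 9]; color 2: [7, 10, 11, 13]; color 3: [12].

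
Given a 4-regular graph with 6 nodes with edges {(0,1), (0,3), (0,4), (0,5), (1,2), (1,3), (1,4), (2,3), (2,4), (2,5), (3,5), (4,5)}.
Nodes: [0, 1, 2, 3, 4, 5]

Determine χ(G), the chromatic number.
Clique number ω(G) = 3 (lower bound: χ ≥ ω).
The clique on [0, 1, 3] has size 3, forcing χ ≥ 3, and the coloring below uses 3 colors, so χ(G) = 3.
A valid 3-coloring: color 1: [0, 2]; color 2: [3, 4]; color 3: [1, 5].

χ(G) = 3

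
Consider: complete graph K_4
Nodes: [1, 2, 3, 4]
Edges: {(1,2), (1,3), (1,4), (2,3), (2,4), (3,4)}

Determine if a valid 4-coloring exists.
A valid 4-coloring: color 1: [1]; color 2: [2]; color 3: [3]; color 4: [4].
(χ(G) = 4 ≤ 4.)

Yes, G is 4-colorable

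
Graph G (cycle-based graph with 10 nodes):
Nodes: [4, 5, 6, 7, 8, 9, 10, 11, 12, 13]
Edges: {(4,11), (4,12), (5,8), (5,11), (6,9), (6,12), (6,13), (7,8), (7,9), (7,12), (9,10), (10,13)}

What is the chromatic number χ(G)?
Clique number ω(G) = 2 (lower bound: χ ≥ ω).
The graph is bipartite (no odd cycle), so 2 colors suffice: χ(G) = 2.
A valid 2-coloring: color 1: [8, 9, 11, 12, 13]; color 2: [4, 5, 6, 7, 10].

χ(G) = 2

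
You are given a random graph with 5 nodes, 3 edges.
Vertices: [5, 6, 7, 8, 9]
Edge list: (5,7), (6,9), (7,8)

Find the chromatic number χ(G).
χ(G) = 2

Clique number ω(G) = 2 (lower bound: χ ≥ ω).
The graph is bipartite (no odd cycle), so 2 colors suffice: χ(G) = 2.
A valid 2-coloring: color 1: [6, 7]; color 2: [5, 8, 9].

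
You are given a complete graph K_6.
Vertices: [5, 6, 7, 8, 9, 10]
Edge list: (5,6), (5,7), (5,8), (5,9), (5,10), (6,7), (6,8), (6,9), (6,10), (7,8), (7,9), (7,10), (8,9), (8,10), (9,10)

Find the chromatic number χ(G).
χ(G) = 6

Clique number ω(G) = 6 (lower bound: χ ≥ ω).
The clique on [5, 6, 7, 8, 9, 10] has size 6, forcing χ ≥ 6, and the coloring below uses 6 colors, so χ(G) = 6.
A valid 6-coloring: color 1: [5]; color 2: [8]; color 3: [9]; color 4: [10]; color 5: [6]; color 6: [7].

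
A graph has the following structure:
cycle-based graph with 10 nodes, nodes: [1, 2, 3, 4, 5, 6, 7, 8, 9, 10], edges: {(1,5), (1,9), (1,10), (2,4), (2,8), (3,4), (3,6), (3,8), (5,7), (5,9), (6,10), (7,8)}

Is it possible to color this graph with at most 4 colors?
Yes, G is 4-colorable

A valid 4-coloring: color 1: [2, 3, 5, 10]; color 2: [1, 4, 6, 8]; color 3: [7, 9].
(χ(G) = 3 ≤ 4.)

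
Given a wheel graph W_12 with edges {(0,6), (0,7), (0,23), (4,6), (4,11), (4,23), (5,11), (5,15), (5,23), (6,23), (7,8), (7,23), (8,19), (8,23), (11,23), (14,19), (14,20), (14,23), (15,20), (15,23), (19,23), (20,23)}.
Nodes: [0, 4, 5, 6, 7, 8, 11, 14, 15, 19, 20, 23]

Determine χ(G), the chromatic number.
χ(G) = 4

Clique number ω(G) = 3 (lower bound: χ ≥ ω).
Odd cycle [20, 14, 19, 8, 7, 0, 6, 4, 11, 5, 15] needs 3 colors (χ ≥ 3).
Vertex 23 is adjacent to every vertex of [0, 4, 5, 6, 7, 8, 11, 14, 15, 19, 20], which already need 3 colors among themselves, so 23 needs a new color (χ ≥ 4).
The coloring below uses 4 colors, so χ(G) = 4.
A valid 4-coloring: color 1: [23]; color 2: [5, 6, 7, 19, 20]; color 3: [0, 4, 8, 14, 15]; color 4: [11].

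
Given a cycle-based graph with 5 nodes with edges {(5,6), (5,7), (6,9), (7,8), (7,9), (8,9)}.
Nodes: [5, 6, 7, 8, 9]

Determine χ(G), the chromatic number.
Clique number ω(G) = 3 (lower bound: χ ≥ ω).
The clique on [7, 8, 9] has size 3, forcing χ ≥ 3, and the coloring below uses 3 colors, so χ(G) = 3.
A valid 3-coloring: color 1: [5, 9]; color 2: [6, 7]; color 3: [8].

χ(G) = 3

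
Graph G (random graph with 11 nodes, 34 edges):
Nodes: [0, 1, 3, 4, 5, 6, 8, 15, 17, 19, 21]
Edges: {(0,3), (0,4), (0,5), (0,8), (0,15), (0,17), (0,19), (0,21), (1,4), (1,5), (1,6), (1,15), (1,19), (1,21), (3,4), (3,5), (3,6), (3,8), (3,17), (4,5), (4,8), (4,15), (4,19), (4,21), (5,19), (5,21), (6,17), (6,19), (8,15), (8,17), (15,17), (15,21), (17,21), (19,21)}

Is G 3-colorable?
The clique on vertices [0, 4, 5, 19, 21] has size 5 > 3, so it alone needs 5 colors.

No, G is not 3-colorable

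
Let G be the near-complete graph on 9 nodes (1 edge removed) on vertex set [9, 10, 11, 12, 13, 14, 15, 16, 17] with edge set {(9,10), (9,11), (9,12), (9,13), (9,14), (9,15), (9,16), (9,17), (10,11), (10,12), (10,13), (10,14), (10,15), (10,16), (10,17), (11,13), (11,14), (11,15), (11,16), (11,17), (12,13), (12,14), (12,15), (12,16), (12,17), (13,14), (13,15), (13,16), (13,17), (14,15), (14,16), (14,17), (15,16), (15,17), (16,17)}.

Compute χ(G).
Clique number ω(G) = 8 (lower bound: χ ≥ ω).
The clique on [9, 10, 11, 13, 14, 15, 16, 17] has size 8, forcing χ ≥ 8, and the coloring below uses 8 colors, so χ(G) = 8.
A valid 8-coloring: color 1: [13]; color 2: [17]; color 3: [10]; color 4: [15]; color 5: [9]; color 6: [16]; color 7: [14]; color 8: [11, 12].

χ(G) = 8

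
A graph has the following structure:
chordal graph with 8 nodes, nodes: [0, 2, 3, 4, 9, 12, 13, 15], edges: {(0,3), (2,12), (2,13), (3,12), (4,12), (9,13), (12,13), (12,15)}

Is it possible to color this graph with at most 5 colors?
Yes, G is 5-colorable

A valid 5-coloring: color 1: [0, 9, 12]; color 2: [3, 4, 13, 15]; color 3: [2].
(χ(G) = 3 ≤ 5.)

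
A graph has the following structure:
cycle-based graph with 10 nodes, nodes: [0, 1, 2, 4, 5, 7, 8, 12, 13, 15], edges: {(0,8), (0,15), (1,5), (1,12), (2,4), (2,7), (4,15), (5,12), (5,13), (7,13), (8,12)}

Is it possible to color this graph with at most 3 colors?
Yes, G is 3-colorable

A valid 3-coloring: color 1: [2, 5, 8, 15]; color 2: [0, 4, 12, 13]; color 3: [1, 7].
(χ(G) = 3 ≤ 3.)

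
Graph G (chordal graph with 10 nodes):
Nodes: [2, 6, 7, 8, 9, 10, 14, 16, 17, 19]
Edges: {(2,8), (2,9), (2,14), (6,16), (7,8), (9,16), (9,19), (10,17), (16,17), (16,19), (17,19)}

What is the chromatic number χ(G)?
χ(G) = 3

Clique number ω(G) = 3 (lower bound: χ ≥ ω).
The clique on [16, 17, 19] has size 3, forcing χ ≥ 3, and the coloring below uses 3 colors, so χ(G) = 3.
A valid 3-coloring: color 1: [2, 7, 10, 16]; color 2: [6, 8, 14, 19]; color 3: [9, 17].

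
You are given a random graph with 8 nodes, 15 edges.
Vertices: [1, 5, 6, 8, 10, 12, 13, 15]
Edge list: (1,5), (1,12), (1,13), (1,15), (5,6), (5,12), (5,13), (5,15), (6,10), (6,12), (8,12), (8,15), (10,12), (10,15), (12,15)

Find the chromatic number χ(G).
χ(G) = 4

Clique number ω(G) = 4 (lower bound: χ ≥ ω).
The clique on [1, 5, 12, 15] has size 4, forcing χ ≥ 4, and the coloring below uses 4 colors, so χ(G) = 4.
A valid 4-coloring: color 1: [12, 13]; color 2: [5, 8, 10]; color 3: [6, 15]; color 4: [1].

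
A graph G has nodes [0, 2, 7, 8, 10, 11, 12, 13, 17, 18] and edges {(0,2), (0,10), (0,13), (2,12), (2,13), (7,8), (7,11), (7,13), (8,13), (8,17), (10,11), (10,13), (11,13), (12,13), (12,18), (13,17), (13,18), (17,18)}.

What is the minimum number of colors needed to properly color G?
Clique number ω(G) = 3 (lower bound: χ ≥ ω).
Odd cycle [0, 10, 11, 7, 8, 17, 18, 12, 2] needs 3 colors (χ ≥ 3).
Vertex 13 is adjacent to every vertex of [0, 2, 7, 8, 10, 11, 12, 17, 18], which already need 3 colors among themselves, so 13 needs a new color (χ ≥ 4).
The coloring below uses 4 colors, so χ(G) = 4.
A valid 4-coloring: color 1: [13]; color 2: [0, 8, 11, 12]; color 3: [2, 7, 10, 17]; color 4: [18].

χ(G) = 4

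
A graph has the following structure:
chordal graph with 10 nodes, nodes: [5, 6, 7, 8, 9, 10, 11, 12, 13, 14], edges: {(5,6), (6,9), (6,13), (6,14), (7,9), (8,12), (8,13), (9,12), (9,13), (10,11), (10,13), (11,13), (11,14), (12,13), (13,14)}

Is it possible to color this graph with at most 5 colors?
Yes, G is 5-colorable

A valid 5-coloring: color 1: [5, 7, 13]; color 2: [8, 9, 10, 14]; color 3: [6, 11, 12].
(χ(G) = 3 ≤ 5.)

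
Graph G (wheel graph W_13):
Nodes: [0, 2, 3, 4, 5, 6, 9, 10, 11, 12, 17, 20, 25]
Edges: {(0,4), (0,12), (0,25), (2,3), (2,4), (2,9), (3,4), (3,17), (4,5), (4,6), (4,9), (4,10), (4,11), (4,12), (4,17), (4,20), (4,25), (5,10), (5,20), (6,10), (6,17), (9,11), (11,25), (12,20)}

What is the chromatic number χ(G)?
Clique number ω(G) = 3 (lower bound: χ ≥ ω).
The clique on [0, 4, 25] has size 3, forcing χ ≥ 3, and the coloring below uses 3 colors, so χ(G) = 3.
A valid 3-coloring: color 1: [4]; color 2: [3, 5, 6, 9, 12, 25]; color 3: [0, 2, 10, 11, 17, 20].

χ(G) = 3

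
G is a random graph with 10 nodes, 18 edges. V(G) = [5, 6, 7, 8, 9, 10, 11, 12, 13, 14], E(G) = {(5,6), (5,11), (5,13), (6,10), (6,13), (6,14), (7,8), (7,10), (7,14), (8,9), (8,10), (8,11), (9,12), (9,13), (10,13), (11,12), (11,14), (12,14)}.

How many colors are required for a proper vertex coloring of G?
χ(G) = 3

Clique number ω(G) = 3 (lower bound: χ ≥ ω).
The clique on [6, 10, 13] has size 3, forcing χ ≥ 3, and the coloring below uses 3 colors, so χ(G) = 3.
A valid 3-coloring: color 1: [6, 8, 12]; color 2: [5, 9, 10, 14]; color 3: [7, 11, 13].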